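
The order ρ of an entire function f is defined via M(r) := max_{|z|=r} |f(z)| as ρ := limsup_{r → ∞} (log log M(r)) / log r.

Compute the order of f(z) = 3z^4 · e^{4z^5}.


M(r) = max_{|z|=r} |3|·|z|^4·|e^{4z^5}| = 3·r^4 · e^{4r^5} (the factors attain their maxima compatibly on |z|=r). Then log M(r) = log 3 + 4·log r + 4r^5, dominated by the last term, so log log M(r) ~ 5·log r. The polynomial factor 3z^4 contributes only a log r term and does not affect the order. ρ = 5.
Therefore ρ = 5.

Order ρ = 5.


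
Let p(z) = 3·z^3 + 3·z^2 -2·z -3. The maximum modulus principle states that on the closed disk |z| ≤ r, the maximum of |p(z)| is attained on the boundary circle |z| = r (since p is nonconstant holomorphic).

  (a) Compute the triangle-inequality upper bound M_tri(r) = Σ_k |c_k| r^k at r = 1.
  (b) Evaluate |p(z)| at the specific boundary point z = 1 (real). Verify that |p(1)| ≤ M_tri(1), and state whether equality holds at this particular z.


Coefficients: c_0 = -3, c_1 = -2, c_2 = 3, c_3 = 3. Radius r = 1.
Part (a). Triangle bound: M_tri(r) = Σ_k |c_k| r^k
  = |-3|·1^0 + |-2|·1^1 + |3|·1^2 + |3|·1^3
  = 3 + 2 + 3 + 3 = 11.
This bounds M(r) := max_{|z|=r} |p(z)| from above; equality holds iff all terms c_k z^k can be made to align in phase at a single z on |z|=r.
Part (b). At z = 1 (real, on the circle |z| = r):
  p(1) = (-3)·1^0 + (-2)·1^1 + (3)·1^2 + (3)·1^3 = 1.
  |p(1)| = 1.
Check: |p(1)| = 1 ≤ 11 = M_tri(1). ✓ Equality does not hold at z = 1 (the coefficients have mixed signs, so the terms do not all align in phase there).

M_tri(1) = 11; |p(1)| = 1; equality at z=1: no.


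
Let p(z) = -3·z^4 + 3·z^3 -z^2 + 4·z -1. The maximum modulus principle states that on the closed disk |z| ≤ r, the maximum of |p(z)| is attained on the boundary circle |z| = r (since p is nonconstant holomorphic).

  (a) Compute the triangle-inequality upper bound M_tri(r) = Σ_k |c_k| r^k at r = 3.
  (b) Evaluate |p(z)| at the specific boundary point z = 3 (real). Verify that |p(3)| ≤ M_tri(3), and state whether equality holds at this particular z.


Coefficients: c_0 = -1, c_1 = 4, c_2 = -1, c_3 = 3, c_4 = -3. Radius r = 3.
Part (a). Triangle bound: M_tri(r) = Σ_k |c_k| r^k
  = |-1|·3^0 + |4|·3^1 + |-1|·3^2 + |3|·3^3 + |-3|·3^4
  = 1 + 12 + 9 + 81 + 243 = 346.
This bounds M(r) := max_{|z|=r} |p(z)| from above; equality holds iff all terms c_k z^k can be made to align in phase at a single z on |z|=r.
Part (b). At z = 3 (real, on the circle |z| = r):
  p(3) = (-1)·3^0 + (4)·3^1 + (-1)·3^2 + (3)·3^3 + (-3)·3^4 = -160.
  |p(3)| = 160.
Check: |p(3)| = 160 ≤ 346 = M_tri(3). ✓ Equality does not hold at z = 3 (the coefficients have mixed signs, so the terms do not all align in phase there).

M_tri(3) = 346; |p(3)| = 160; equality at z=3: no.


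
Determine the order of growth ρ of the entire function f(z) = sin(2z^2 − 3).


Write sin(w) = (e^{iw} ± e^{−iw})/(2 or 2i), so |sin(w)| ≤ e^{|w|}. With w = 2z^2 − 3, |w| ≤ 2r^2 + 3 on |z|=r, giving M(r) ≤ e^{2r^2 + 3} and ρ ≤ 2. For the lower bound, choose z on |z|=r with 2z^2 purely imaginary of modulus 2r^2; then |sin(2z^2 − 3)| grows like e^{2r^2}/2, so ρ ≥ 2. Hence ρ = 2.
Therefore ρ = 2.

Order ρ = 2.


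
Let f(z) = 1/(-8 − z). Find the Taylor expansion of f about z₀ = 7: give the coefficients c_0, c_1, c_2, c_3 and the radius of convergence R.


Let w = z − z₀, so z = z₀ + w.
Then -8 − z = -8 − (z₀ + w) = (-8 − z₀) − w = -15 − w.
f(z) = 1/(-15 − w) = (1/(-15)) · 1/(1 − w/(-15)) = Σ_{n≥0} w^n / (-15)^(n+1).
So c_n = 1/(-15)^(n+1):
  c_0 = 1/(-15)^1 = -1/15.
  c_1 = 1/(-15)^2 = 1/225.
  c_2 = 1/(-15)^3 = -1/3375.
  c_3 = 1/(-15)^4 = 1/50625.
The series is valid for |w/d| < 1, i.e. |z − z₀| < |d|.
Radius of convergence: R = |-8 − z₀| = |-15| = 15 (distance from z₀ to the singularity z = -8).

c_0 = -1/15, c_1 = 1/225, c_2 = -1/3375, c_3 = 1/50625; R = 15.


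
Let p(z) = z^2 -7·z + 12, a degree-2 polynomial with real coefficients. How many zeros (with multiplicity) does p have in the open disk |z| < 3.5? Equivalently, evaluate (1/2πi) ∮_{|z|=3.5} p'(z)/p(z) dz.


The zeros of p are: 3, 4.
Their magnitudes are: 3, 4.
Zeros with |z| < R = 3.5: 3.
Count = 1.
By the argument principle, (1/2πi) ∮_{|z|=R} p'(z)/p(z) dz equals exactly this count.

Number of zeros inside |z| < 3.5: 1.


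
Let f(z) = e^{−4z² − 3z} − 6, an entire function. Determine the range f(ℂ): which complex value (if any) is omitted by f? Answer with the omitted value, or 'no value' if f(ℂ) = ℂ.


Little Picard bounds the complement of f(ℂ) to at most one point.
The exponent g(z) = −4z² − 3z is a nonconstant polynomial, hence surjective onto ℂ. So e^{g(z)} takes every value in {e^w : w ∈ ℂ} = ℂ ∖ {0}. Adding -6 shifts the range to ℂ ∖ {-6}. f omits exactly -6.

Omitted value: -6.


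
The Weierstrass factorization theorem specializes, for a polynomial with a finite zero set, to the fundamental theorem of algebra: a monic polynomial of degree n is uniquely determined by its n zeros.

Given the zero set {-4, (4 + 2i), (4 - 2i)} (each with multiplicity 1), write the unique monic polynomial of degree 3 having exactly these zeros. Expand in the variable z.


The polynomial is p(z) = ∏_{α ∈ S} (z − α), where S = {-4, (4 + 2i), (4 - 2i)}.
Expanding the product yields: p(z) = z^3 -4·z^2 -12·z + 80.
Note conjugate pairs combine to real quadratics: (z − (4+2i))(z − (4−2i)) = z² − 8z + 20.
The resulting polynomial has degree 3 and real coefficients as required.

p(z) = z^3 -4·z^2 -12·z + 80.


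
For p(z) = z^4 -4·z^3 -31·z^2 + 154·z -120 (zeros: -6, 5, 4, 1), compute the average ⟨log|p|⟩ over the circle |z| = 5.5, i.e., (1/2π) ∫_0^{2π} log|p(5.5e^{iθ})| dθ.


Zeros: -6, 1, 4, 5; r = 5.5.
Inside |z| < r: 1, 4, 5. Outside (|z| ≥ r): -6.
p(0) = -120, so log|p(0)| = log(120) = 4.7875.
Apply Jensen: I(r) = log|p(0)| + Σ_k log(r/|z_k|), summed over zeros inside |z| < r.
  log(r/|z_k|) for z_k = 5: log(5.5/5) = 0.0953
  log(r/|z_k|) for z_k = 4: log(5.5/4) = 0.3185
  log(r/|z_k|) for z_k = 1: log(5.5/1) = 1.7047
  Outside zeros (-6) contribute nothing to the Jensen sum.
Sum over inside zeros: 2.1185.
I(r) = log|p(0)| + (inside sum) = 4.7875 + 2.1185 = 6.9060.
Note: since some zeros are outside |z| ≤ r, the simplified n·log(r) form does NOT apply — only the inside zeros contribute.

I(r) ≈ 6.9060.


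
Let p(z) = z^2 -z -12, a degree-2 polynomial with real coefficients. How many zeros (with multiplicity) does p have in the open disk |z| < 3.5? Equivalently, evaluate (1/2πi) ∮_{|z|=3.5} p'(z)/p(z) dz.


The zeros of p are: 4, -3.
Their magnitudes are: 4, 3.
Zeros with |z| < R = 3.5: -3.
Count = 1.
By the argument principle, (1/2πi) ∮_{|z|=R} p'(z)/p(z) dz equals exactly this count.

Number of zeros inside |z| < 3.5: 1.


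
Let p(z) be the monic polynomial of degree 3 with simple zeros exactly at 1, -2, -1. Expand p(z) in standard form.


The polynomial is p(z) = ∏_{α ∈ S} (z − α), where S = {1, -2, -1}.
Expanding the product yields: p(z) = z^3 + 2·z^2 -z -2.
The resulting polynomial has degree 3 and real coefficients as required.

p(z) = z^3 + 2·z^2 -z -2.


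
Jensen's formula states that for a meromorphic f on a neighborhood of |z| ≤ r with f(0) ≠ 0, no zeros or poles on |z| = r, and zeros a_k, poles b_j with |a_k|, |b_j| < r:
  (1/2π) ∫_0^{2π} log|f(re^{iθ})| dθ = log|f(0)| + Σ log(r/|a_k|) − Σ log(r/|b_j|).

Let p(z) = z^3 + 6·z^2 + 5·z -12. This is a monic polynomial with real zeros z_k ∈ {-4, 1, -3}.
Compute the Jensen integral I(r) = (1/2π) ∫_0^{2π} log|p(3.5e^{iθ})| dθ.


Zeros: -4, -3, 1; r = 3.5.
Inside |z| < r: -3, 1. Outside (|z| ≥ r): -4.
p(0) = -12, so log|p(0)| = log(12) = 2.4849.
Apply Jensen: I(r) = log|p(0)| + Σ_k log(r/|z_k|), summed over zeros inside |z| < r.
  log(r/|z_k|) for z_k = 1: log(3.5/1) = 1.2528
  log(r/|z_k|) for z_k = -3: log(3.5/3) = 0.1542
  Outside zeros (-4) contribute nothing to the Jensen sum.
Sum over inside zeros: 1.4069.
I(r) = log|p(0)| + (inside sum) = 2.4849 + 1.4069 = 3.8918.
Note: since some zeros are outside |z| ≤ r, the simplified n·log(r) form does NOT apply — only the inside zeros contribute.

I(r) ≈ 3.8918.


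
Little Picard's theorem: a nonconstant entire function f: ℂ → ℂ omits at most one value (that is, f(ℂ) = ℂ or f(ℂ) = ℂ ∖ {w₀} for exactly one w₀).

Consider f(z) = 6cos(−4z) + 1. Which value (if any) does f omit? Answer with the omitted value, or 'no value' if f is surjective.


Little Picard bounds the complement of f(ℂ) to at most one point.
cos is entire and surjective onto ℂ: for every w ∈ ℂ, cos(ζ) = w has a solution ζ ∈ ℂ (e.g., via the complex inverse arccos). With ζ = −4z this gives z = ζ/(-4). Then 6·cos(−4z) takes every value in 6·ℂ = ℂ, and adding 1 is a bijection of ℂ. So f is surjective and omits no value. (Note: only on the real line is cos bounded by [−1, 1].)

Omitted value: no value.


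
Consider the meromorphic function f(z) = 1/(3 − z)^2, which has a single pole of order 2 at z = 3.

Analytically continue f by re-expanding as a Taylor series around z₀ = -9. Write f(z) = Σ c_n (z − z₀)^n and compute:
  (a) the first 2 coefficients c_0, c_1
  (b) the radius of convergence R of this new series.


Let w = z − z₀, so z = z₀ + w.
Then 3 − z = 3 − (z₀ + w) = (3 − z₀) − w = 12 − w.
f(z) = 1/(12 − w)^2 = (1/(12)^2) · (1 − w/(12))^{−2}.
By the binomial series (1−u)^{−2} = Σ_{n≥0} C(n+1, 1) u^n for |u|<1, with u = w/(12):
  c_n = C(n+1, 1) / (12)^(n+2).
  c_0 = 1/(12)^2 = 1/144.
  c_1 = 2/(12)^3 = 1/864.
The series is valid for |w/d| < 1, i.e. |z − z₀| < |d|.
Radius of convergence: R = |3 − z₀| = |12| = 12 (distance from z₀ to the singularity z = 3).

c_0 = 1/144, c_1 = 1/864; R = 12.


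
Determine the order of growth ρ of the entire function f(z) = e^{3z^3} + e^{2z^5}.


Each summand is entire of order 3 and 5 respectively (as in the single-exponential case). The order of a sum is at most the max of the orders, so ρ ≤ 5. For the lower bound: on |z|=r choose arg z so that 2z^5 is real positive; then |e^{2z^5}| = e^{2r^5} while |e^{3z^3}| ≤ e^{3r^3} = o(e^{2r^5}). So |f| ≥ e^{2r^5}(1 − o(1)) and ρ ≥ 5. Hence ρ = max(3, 5) = 5.
Therefore ρ = 5.

Order ρ = 5.


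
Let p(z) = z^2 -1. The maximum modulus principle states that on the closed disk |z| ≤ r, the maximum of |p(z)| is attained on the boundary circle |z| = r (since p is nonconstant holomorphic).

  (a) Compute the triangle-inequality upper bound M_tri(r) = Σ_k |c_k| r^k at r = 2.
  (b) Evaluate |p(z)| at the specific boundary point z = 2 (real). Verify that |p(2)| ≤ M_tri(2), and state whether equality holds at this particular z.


Coefficients: c_0 = -1, c_1 = 0, c_2 = 1. Radius r = 2.
Part (a). Triangle bound: M_tri(r) = Σ_k |c_k| r^k
  = |-1|·2^0 + |0|·2^1 + |1|·2^2
  = 1 + 0 + 4 = 5.
This bounds M(r) := max_{|z|=r} |p(z)| from above; equality holds iff all terms c_k z^k can be made to align in phase at a single z on |z|=r.
Part (b). At z = 2 (real, on the circle |z| = r):
  p(2) = (-1)·2^0 + (0)·2^1 + (1)·2^2 = 3.
  |p(2)| = 3.
Check: |p(2)| = 3 ≤ 5 = M_tri(2). ✓ Equality does not hold at z = 2 (the coefficients have mixed signs, so the terms do not all align in phase there).

M_tri(2) = 5; |p(2)| = 3; equality at z=2: no.


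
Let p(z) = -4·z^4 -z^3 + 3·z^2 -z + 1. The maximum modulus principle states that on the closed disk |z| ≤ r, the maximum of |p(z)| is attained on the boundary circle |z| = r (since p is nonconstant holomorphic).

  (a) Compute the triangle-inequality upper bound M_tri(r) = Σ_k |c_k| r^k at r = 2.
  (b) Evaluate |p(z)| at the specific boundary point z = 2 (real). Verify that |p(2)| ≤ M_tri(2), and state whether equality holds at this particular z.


Coefficients: c_0 = 1, c_1 = -1, c_2 = 3, c_3 = -1, c_4 = -4. Radius r = 2.
Part (a). Triangle bound: M_tri(r) = Σ_k |c_k| r^k
  = |1|·2^0 + |-1|·2^1 + |3|·2^2 + |-1|·2^3 + |-4|·2^4
  = 1 + 2 + 12 + 8 + 64 = 87.
This bounds M(r) := max_{|z|=r} |p(z)| from above; equality holds iff all terms c_k z^k can be made to align in phase at a single z on |z|=r.
Part (b). At z = 2 (real, on the circle |z| = r):
  p(2) = (1)·2^0 + (-1)·2^1 + (3)·2^2 + (-1)·2^3 + (-4)·2^4 = -61.
  |p(2)| = 61.
Check: |p(2)| = 61 ≤ 87 = M_tri(2). ✓ Equality does not hold at z = 2 (the coefficients have mixed signs, so the terms do not all align in phase there).

M_tri(2) = 87; |p(2)| = 61; equality at z=2: no.


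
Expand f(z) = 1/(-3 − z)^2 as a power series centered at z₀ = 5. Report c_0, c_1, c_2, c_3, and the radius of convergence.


Let w = z − z₀, so z = z₀ + w.
Then -3 − z = -3 − (z₀ + w) = (-3 − z₀) − w = -8 − w.
f(z) = 1/(-8 − w)^2 = (1/(-8)^2) · (1 − w/(-8))^{−2}.
By the binomial series (1−u)^{−2} = Σ_{n≥0} C(n+1, 1) u^n for |u|<1, with u = w/(-8):
  c_n = C(n+1, 1) / (-8)^(n+2).
  c_0 = 1/(-8)^2 = 1/64.
  c_1 = 2/(-8)^3 = -1/256.
  c_2 = 3/(-8)^4 = 3/4096.
  c_3 = 4/(-8)^5 = -1/8192.
The series is valid for |w/d| < 1, i.e. |z − z₀| < |d|.
Radius of convergence: R = |-3 − z₀| = |-8| = 8 (distance from z₀ to the singularity z = -3).

c_0 = 1/64, c_1 = -1/256, c_2 = 3/4096, c_3 = -1/8192; R = 8.


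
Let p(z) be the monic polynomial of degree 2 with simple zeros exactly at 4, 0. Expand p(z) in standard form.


The polynomial is p(z) = ∏_{α ∈ S} (z − α), where S = {4, 0}.
Expanding the product yields: p(z) = z^2 -4·z.
The resulting polynomial has degree 2 and real coefficients as required.

p(z) = z^2 -4·z.


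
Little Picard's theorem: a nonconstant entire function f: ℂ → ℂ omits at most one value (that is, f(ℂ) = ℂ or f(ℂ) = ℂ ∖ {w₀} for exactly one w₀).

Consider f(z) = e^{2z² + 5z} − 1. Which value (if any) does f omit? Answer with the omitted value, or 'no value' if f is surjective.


Little Picard bounds the complement of f(ℂ) to at most one point.
The exponent g(z) = 2z² + 5z is a nonconstant polynomial, hence surjective onto ℂ. So e^{g(z)} takes every value in {e^w : w ∈ ℂ} = ℂ ∖ {0}. Adding -1 shifts the range to ℂ ∖ {-1}. f omits exactly -1.

Omitted value: -1.


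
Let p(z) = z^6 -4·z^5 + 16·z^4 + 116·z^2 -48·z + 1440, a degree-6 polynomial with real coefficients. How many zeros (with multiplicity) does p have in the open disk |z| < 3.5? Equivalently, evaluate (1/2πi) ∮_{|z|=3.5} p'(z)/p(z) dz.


The zeros of p are: (1 + 3i), (1 - 3i), (3 + 3i), (3 - 3i), (-2 + 2i), (-2 - 2i).
Their magnitudes are: 3.162, 3.162, 4.243, 4.243, 2.828, 2.828.
Zeros with |z| < R = 3.5: (1 + 3i), (1 - 3i), (-2 + 2i), (-2 - 2i).
Count = 4.
By the argument principle, (1/2πi) ∮_{|z|=R} p'(z)/p(z) dz equals exactly this count.

Number of zeros inside |z| < 3.5: 4.


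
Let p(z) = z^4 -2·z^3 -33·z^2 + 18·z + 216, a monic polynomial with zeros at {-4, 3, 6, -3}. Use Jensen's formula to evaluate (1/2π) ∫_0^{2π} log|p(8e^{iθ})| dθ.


Zeros: -4, -3, 3, 6; r = 8.
Inside |z| < r: -4, -3, 3, 6. Outside (|z| ≥ r): ∅.
p(0) = 216, so log|p(0)| = log(216) = 5.3753.
Apply Jensen: I(r) = log|p(0)| + Σ_k log(r/|z_k|), summed over zeros inside |z| < r.
  log(r/|z_k|) for z_k = -4: log(8/4) = 0.6931
  log(r/|z_k|) for z_k = 3: log(8/3) = 0.9808
  log(r/|z_k|) for z_k = 6: log(8/6) = 0.2877
  log(r/|z_k|) for z_k = -3: log(8/3) = 0.9808
Sum over inside zeros: 2.9425.
I(r) = log|p(0)| + (inside sum) = 5.3753 + 2.9425 = 8.3178.
Closed form (all zeros inside, monic): I(r) = n·log(r) = 4·log(8) = 8.3178. ✓

I(r) ≈ 8.3178.


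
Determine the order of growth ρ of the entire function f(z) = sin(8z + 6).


sin(w) is a linear combination of e^{iw} and e^{−iw} (or e^w, e^{−w} in the hyperbolic case), so |sin(w)| ≤ e^{|w|}. With w = 8z + 6, |w| ≤ 8|z| + 6 = 8r + 6 on |z| = r, giving M(r) ≤ e^{8r + 6}, so ρ ≤ 1. On a suitable ray (z = it for sin/cos; z = t for sinh/cosh, t real → ∞), |sin(8z + 6)| grows like e^{8|t|}/2, so ρ ≥ 1. Hence ρ = 1.
Therefore ρ = 1.

Order ρ = 1.


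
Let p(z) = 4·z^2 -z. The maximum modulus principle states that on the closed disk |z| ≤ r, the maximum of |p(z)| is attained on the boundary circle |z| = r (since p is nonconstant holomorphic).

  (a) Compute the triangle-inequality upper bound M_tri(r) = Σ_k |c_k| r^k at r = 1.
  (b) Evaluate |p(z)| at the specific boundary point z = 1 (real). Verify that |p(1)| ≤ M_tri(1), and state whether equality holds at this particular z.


Coefficients: c_0 = 0, c_1 = -1, c_2 = 4. Radius r = 1.
Part (a). Triangle bound: M_tri(r) = Σ_k |c_k| r^k
  = |0|·1^0 + |-1|·1^1 + |4|·1^2
  = 0 + 1 + 4 = 5.
This bounds M(r) := max_{|z|=r} |p(z)| from above; equality holds iff all terms c_k z^k can be made to align in phase at a single z on |z|=r.
Part (b). At z = 1 (real, on the circle |z| = r):
  p(1) = (0)·1^0 + (-1)·1^1 + (4)·1^2 = 3.
  |p(1)| = 3.
Check: |p(1)| = 3 ≤ 5 = M_tri(1). ✓ Equality does not hold at z = 1 (the coefficients have mixed signs, so the terms do not all align in phase there).

M_tri(1) = 5; |p(1)| = 3; equality at z=1: no.


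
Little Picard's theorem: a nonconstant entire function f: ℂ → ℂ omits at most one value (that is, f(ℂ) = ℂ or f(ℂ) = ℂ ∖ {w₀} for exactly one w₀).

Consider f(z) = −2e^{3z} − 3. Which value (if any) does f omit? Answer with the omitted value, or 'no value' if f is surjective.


Little Picard bounds the complement of f(ℂ) to at most one point.
e^{3z} is never zero on ℂ, so -2·e^{3z} takes every value in ℂ ∖ {0}. Adding -3 shifts the range to ℂ ∖ {-3}. Thus f omits exactly the value -3.

Omitted value: -3.


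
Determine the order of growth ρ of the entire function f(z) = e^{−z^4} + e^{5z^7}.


Each summand is entire of order 4 and 7 respectively (as in the single-exponential case). The order of a sum is at most the max of the orders, so ρ ≤ 7. For the lower bound: on |z|=r choose arg z so that 5z^7 is real positive; then |e^{5z^7}| = e^{5r^7} while |e^{-1z^4}| ≤ e^{1r^4} = o(e^{5r^7}). So |f| ≥ e^{5r^7}(1 − o(1)) and ρ ≥ 7. Hence ρ = max(4, 7) = 7.
Therefore ρ = 7.

Order ρ = 7.


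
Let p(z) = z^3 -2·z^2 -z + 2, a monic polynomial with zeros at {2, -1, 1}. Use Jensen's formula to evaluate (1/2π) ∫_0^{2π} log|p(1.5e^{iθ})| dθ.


Zeros: -1, 1, 2; r = 1.5.
Inside |z| < r: -1, 1. Outside (|z| ≥ r): 2.
p(0) = 2, so log|p(0)| = log(2) = 0.6931.
Apply Jensen: I(r) = log|p(0)| + Σ_k log(r/|z_k|), summed over zeros inside |z| < r.
  log(r/|z_k|) for z_k = -1: log(1.5/1) = 0.4055
  log(r/|z_k|) for z_k = 1: log(1.5/1) = 0.4055
  Outside zeros (2) contribute nothing to the Jensen sum.
Sum over inside zeros: 0.8109.
I(r) = log|p(0)| + (inside sum) = 0.6931 + 0.8109 = 1.5041.
Note: since some zeros are outside |z| ≤ r, the simplified n·log(r) form does NOT apply — only the inside zeros contribute.

I(r) ≈ 1.5041.


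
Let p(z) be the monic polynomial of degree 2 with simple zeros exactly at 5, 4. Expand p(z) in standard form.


The polynomial is p(z) = ∏_{α ∈ S} (z − α), where S = {5, 4}.
Expanding the product yields: p(z) = z^2 -9·z + 20.
The resulting polynomial has degree 2 and real coefficients as required.

p(z) = z^2 -9·z + 20.


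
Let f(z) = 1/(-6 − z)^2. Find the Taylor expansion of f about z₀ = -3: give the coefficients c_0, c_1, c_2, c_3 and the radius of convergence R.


Let w = z − z₀, so z = z₀ + w.
Then -6 − z = -6 − (z₀ + w) = (-6 − z₀) − w = -3 − w.
f(z) = 1/(-3 − w)^2 = (1/(-3)^2) · (1 − w/(-3))^{−2}.
By the binomial series (1−u)^{−2} = Σ_{n≥0} C(n+1, 1) u^n for |u|<1, with u = w/(-3):
  c_n = C(n+1, 1) / (-3)^(n+2).
  c_0 = 1/(-3)^2 = 1/9.
  c_1 = 2/(-3)^3 = -2/27.
  c_2 = 3/(-3)^4 = 1/27.
  c_3 = 4/(-3)^5 = -4/243.
The series is valid for |w/d| < 1, i.e. |z − z₀| < |d|.
Radius of convergence: R = |-6 − z₀| = |-3| = 3 (distance from z₀ to the singularity z = -6).

c_0 = 1/9, c_1 = -2/27, c_2 = 1/27, c_3 = -4/243; R = 3.


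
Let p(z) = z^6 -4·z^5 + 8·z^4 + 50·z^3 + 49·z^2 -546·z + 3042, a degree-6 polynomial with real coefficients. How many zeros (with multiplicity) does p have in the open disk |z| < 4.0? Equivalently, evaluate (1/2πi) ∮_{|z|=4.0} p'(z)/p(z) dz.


The zeros of p are: (-3 + 2i), (-3 - 2i), (2 + 3i), (2 - 3i), (3 + 3i), (3 - 3i).
Their magnitudes are: 3.606, 3.606, 3.606, 3.606, 4.243, 4.243.
Zeros with |z| < R = 4.0: (-3 + 2i), (-3 - 2i), (2 + 3i), (2 - 3i).
Count = 4.
By the argument principle, (1/2πi) ∮_{|z|=R} p'(z)/p(z) dz equals exactly this count.

Number of zeros inside |z| < 4.0: 4.


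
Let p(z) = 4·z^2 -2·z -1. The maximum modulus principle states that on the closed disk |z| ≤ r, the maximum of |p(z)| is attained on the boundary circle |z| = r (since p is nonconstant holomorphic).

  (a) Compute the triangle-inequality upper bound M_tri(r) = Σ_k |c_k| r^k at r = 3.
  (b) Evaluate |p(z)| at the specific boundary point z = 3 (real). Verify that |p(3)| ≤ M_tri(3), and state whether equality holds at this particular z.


Coefficients: c_0 = -1, c_1 = -2, c_2 = 4. Radius r = 3.
Part (a). Triangle bound: M_tri(r) = Σ_k |c_k| r^k
  = |-1|·3^0 + |-2|·3^1 + |4|·3^2
  = 1 + 6 + 36 = 43.
This bounds M(r) := max_{|z|=r} |p(z)| from above; equality holds iff all terms c_k z^k can be made to align in phase at a single z on |z|=r.
Part (b). At z = 3 (real, on the circle |z| = r):
  p(3) = (-1)·3^0 + (-2)·3^1 + (4)·3^2 = 29.
  |p(3)| = 29.
Check: |p(3)| = 29 ≤ 43 = M_tri(3). ✓ Equality does not hold at z = 3 (the coefficients have mixed signs, so the terms do not all align in phase there).

M_tri(3) = 43; |p(3)| = 29; equality at z=3: no.


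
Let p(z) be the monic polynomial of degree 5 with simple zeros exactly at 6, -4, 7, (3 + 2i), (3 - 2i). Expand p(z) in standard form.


The polynomial is p(z) = ∏_{α ∈ S} (z − α), where S = {6, -4, 7, (3 + 2i), (3 - 2i)}.
Expanding the product yields: p(z) = z^5 -15·z^4 + 57·z^3 + 111·z^2 -1138·z + 2184.
Note conjugate pairs combine to real quadratics: (z − (3+2i))(z − (3−2i)) = z² − 6z + 13.
The resulting polynomial has degree 5 and real coefficients as required.

p(z) = z^5 -15·z^4 + 57·z^3 + 111·z^2 -1138·z + 2184.


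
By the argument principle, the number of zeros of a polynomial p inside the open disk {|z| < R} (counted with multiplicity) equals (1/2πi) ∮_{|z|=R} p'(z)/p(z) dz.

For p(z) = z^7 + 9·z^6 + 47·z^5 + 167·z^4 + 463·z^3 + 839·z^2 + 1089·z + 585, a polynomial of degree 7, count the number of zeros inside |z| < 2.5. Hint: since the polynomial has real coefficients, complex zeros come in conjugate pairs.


The zeros of p are: (-3 + 2i), (-3 - 2i), (-1 + 2i), (-1 - 2i), (0 + 3i), (0 - 3i), -1.
Their magnitudes are: 3.606, 3.606, 2.236, 2.236, 3, 3, 1.
Zeros with |z| < R = 2.5: (-1 + 2i), (-1 - 2i), -1.
Count = 3.
By the argument principle, (1/2πi) ∮_{|z|=R} p'(z)/p(z) dz equals exactly this count.

Number of zeros inside |z| < 2.5: 3.


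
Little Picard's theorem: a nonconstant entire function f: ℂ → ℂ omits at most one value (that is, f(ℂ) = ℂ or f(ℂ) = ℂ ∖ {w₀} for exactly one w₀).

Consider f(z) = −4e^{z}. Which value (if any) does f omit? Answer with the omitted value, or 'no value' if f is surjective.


Little Picard bounds the complement of f(ℂ) to at most one point.
e^{z} is never zero on ℂ, so -4·e^{z} takes every value in ℂ ∖ {0}. Adding 0 shifts the range to ℂ ∖ {0}. Thus f omits exactly the value 0.

Omitted value: 0.


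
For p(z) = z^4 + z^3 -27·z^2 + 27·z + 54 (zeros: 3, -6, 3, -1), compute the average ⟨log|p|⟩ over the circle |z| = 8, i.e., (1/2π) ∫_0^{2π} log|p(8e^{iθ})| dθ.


Zeros: -6, -1, 3, 3; r = 8.
Inside |z| < r: -6, -1, 3, 3. Outside (|z| ≥ r): ∅.
p(0) = 54, so log|p(0)| = log(54) = 3.9890.
Apply Jensen: I(r) = log|p(0)| + Σ_k log(r/|z_k|), summed over zeros inside |z| < r.
  log(r/|z_k|) for z_k = 3: log(8/3) = 0.9808
  log(r/|z_k|) for z_k = -6: log(8/6) = 0.2877
  log(r/|z_k|) for z_k = 3: log(8/3) = 0.9808
  log(r/|z_k|) for z_k = -1: log(8/1) = 2.0794
Sum over inside zeros: 4.3288.
I(r) = log|p(0)| + (inside sum) = 3.9890 + 4.3288 = 8.3178.
Closed form (all zeros inside, monic): I(r) = n·log(r) = 4·log(8) = 8.3178. ✓

I(r) ≈ 8.3178.


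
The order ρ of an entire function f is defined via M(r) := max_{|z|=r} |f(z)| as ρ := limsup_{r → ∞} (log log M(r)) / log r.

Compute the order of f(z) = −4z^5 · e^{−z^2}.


M(r) = max_{|z|=r} |-4|·|z|^5·|e^{−z^2}| = 4·r^5 · e^{1r^2} (the factors attain their maxima compatibly on |z|=r). Then log M(r) = log 4 + 5·log r + 1r^2, dominated by the last term, so log log M(r) ~ 2·log r. The polynomial factor -4z^5 contributes only a log r term and does not affect the order. ρ = 2.
Therefore ρ = 2.

Order ρ = 2.


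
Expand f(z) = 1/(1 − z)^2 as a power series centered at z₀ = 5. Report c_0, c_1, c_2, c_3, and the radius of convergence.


Let w = z − z₀, so z = z₀ + w.
Then 1 − z = 1 − (z₀ + w) = (1 − z₀) − w = -4 − w.
f(z) = 1/(-4 − w)^2 = (1/(-4)^2) · (1 − w/(-4))^{−2}.
By the binomial series (1−u)^{−2} = Σ_{n≥0} C(n+1, 1) u^n for |u|<1, with u = w/(-4):
  c_n = C(n+1, 1) / (-4)^(n+2).
  c_0 = 1/(-4)^2 = 1/16.
  c_1 = 2/(-4)^3 = -1/32.
  c_2 = 3/(-4)^4 = 3/256.
  c_3 = 4/(-4)^5 = -1/256.
The series is valid for |w/d| < 1, i.e. |z − z₀| < |d|.
Radius of convergence: R = |1 − z₀| = |-4| = 4 (distance from z₀ to the singularity z = 1).

c_0 = 1/16, c_1 = -1/32, c_2 = 3/256, c_3 = -1/256; R = 4.


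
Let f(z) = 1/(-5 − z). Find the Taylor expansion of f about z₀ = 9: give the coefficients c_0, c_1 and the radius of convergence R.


Let w = z − z₀, so z = z₀ + w.
Then -5 − z = -5 − (z₀ + w) = (-5 − z₀) − w = -14 − w.
f(z) = 1/(-14 − w) = (1/(-14)) · 1/(1 − w/(-14)) = Σ_{n≥0} w^n / (-14)^(n+1).
So c_n = 1/(-14)^(n+1):
  c_0 = 1/(-14)^1 = -1/14.
  c_1 = 1/(-14)^2 = 1/196.
The series is valid for |w/d| < 1, i.e. |z − z₀| < |d|.
Radius of convergence: R = |-5 − z₀| = |-14| = 14 (distance from z₀ to the singularity z = -5).

c_0 = -1/14, c_1 = 1/196; R = 14.


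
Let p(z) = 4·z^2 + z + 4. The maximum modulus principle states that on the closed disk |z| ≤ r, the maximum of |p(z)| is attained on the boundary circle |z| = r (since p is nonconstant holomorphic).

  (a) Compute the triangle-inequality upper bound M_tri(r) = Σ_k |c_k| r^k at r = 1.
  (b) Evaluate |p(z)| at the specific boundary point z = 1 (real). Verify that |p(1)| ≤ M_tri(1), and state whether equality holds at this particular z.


Coefficients: c_0 = 4, c_1 = 1, c_2 = 4. Radius r = 1.
Part (a). Triangle bound: M_tri(r) = Σ_k |c_k| r^k
  = |4|·1^0 + |1|·1^1 + |4|·1^2
  = 4 + 1 + 4 = 9.
This bounds M(r) := max_{|z|=r} |p(z)| from above; equality holds iff all terms c_k z^k can be made to align in phase at a single z on |z|=r.
Part (b). At z = 1 (real, on the circle |z| = r):
  p(1) = (4)·1^0 + (1)·1^1 + (4)·1^2 = 9.
  |p(1)| = 9.
Since all nonzero coefficients share the same sign, |p(1)| = 9 = M_tri(1); the triangle bound is attained at z = 1, so in fact M(r) = 9.

M_tri(1) = 9; |p(1)| = 9; equality at z=1: yes.


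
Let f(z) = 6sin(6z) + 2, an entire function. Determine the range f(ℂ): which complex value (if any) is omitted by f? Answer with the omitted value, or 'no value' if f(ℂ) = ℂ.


Little Picard bounds the complement of f(ℂ) to at most one point.
sin is entire and surjective onto ℂ: for every w ∈ ℂ, sin(ζ) = w has a solution ζ ∈ ℂ (e.g., via the complex inverse arcsin). With ζ = 6z this gives z = ζ/(6). Then 6·sin(6z) takes every value in 6·ℂ = ℂ, and adding 2 is a bijection of ℂ. So f is surjective and omits no value. (Note: only on the real line is sin bounded by [−1, 1].)

Omitted value: no value.


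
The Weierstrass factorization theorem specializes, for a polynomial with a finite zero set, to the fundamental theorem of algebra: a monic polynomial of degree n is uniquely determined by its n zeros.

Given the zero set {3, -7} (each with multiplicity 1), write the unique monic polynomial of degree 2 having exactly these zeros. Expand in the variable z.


The polynomial is p(z) = ∏_{α ∈ S} (z − α), where S = {3, -7}.
Expanding the product yields: p(z) = z^2 + 4·z -21.
The resulting polynomial has degree 2 and real coefficients as required.

p(z) = z^2 + 4·z -21.


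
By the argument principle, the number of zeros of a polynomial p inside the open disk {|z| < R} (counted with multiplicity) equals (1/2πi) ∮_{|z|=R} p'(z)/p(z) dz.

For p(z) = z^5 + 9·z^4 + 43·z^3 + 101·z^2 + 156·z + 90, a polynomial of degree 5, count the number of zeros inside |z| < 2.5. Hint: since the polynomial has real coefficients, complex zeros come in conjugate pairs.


The zeros of p are: (-3 + 3i), (-3 - 3i), -1, (-1 + 2i), (-1 - 2i).
Their magnitudes are: 4.243, 4.243, 1, 2.236, 2.236.
Zeros with |z| < R = 2.5: -1, (-1 + 2i), (-1 - 2i).
Count = 3.
By the argument principle, (1/2πi) ∮_{|z|=R} p'(z)/p(z) dz equals exactly this count.

Number of zeros inside |z| < 2.5: 3.


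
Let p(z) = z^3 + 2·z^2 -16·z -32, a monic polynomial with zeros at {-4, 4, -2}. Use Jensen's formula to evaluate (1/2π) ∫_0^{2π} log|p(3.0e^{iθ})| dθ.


Zeros: -4, -2, 4; r = 3.0.
Inside |z| < r: -2. Outside (|z| ≥ r): -4, 4.
p(0) = -32, so log|p(0)| = log(32) = 3.4657.
Apply Jensen: I(r) = log|p(0)| + Σ_k log(r/|z_k|), summed over zeros inside |z| < r.
  log(r/|z_k|) for z_k = -2: log(3.0/2) = 0.4055
  Outside zeros (-4, 4) contribute nothing to the Jensen sum.
Sum over inside zeros: 0.4055.
I(r) = log|p(0)| + (inside sum) = 3.4657 + 0.4055 = 3.8712.
Note: since some zeros are outside |z| ≤ r, the simplified n·log(r) form does NOT apply — only the inside zeros contribute.

I(r) ≈ 3.8712.


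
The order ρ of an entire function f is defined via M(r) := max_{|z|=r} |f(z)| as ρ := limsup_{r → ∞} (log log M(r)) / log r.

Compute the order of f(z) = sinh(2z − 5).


sinh(w) is a linear combination of e^{iw} and e^{−iw} (or e^w, e^{−w} in the hyperbolic case), so |sinh(w)| ≤ e^{|w|}. With w = 2z − 5, |w| ≤ 2|z| + 5 = 2r + 5 on |z| = r, giving M(r) ≤ e^{2r + 5}, so ρ ≤ 1. On a suitable ray (z = it for sin/cos; z = t for sinh/cosh, t real → ∞), |sinh(2z − 5)| grows like e^{2|t|}/2, so ρ ≥ 1. Hence ρ = 1.
Therefore ρ = 1.

Order ρ = 1.


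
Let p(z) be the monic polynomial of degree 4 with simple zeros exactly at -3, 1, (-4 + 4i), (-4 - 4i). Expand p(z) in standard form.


The polynomial is p(z) = ∏_{α ∈ S} (z − α), where S = {-3, 1, (-4 + 4i), (-4 - 4i)}.
Expanding the product yields: p(z) = z^4 + 10·z^3 + 45·z^2 + 40·z -96.
Note conjugate pairs combine to real quadratics: (z − (-4+4i))(z − (-4−4i)) = z² + 8z + 32.
The resulting polynomial has degree 4 and real coefficients as required.

p(z) = z^4 + 10·z^3 + 45·z^2 + 40·z -96.


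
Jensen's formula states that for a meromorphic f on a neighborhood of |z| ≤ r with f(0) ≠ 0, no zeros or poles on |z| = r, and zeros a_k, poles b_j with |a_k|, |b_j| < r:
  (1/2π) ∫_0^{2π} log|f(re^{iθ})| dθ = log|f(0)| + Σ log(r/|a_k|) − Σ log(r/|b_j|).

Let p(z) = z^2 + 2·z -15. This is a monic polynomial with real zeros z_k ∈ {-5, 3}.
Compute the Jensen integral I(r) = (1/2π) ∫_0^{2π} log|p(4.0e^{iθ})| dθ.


Zeros: -5, 3; r = 4.0.
Inside |z| < r: 3. Outside (|z| ≥ r): -5.
p(0) = -15, so log|p(0)| = log(15) = 2.7081.
Apply Jensen: I(r) = log|p(0)| + Σ_k log(r/|z_k|), summed over zeros inside |z| < r.
  log(r/|z_k|) for z_k = 3: log(4.0/3) = 0.2877
  Outside zeros (-5) contribute nothing to the Jensen sum.
Sum over inside zeros: 0.2877.
I(r) = log|p(0)| + (inside sum) = 2.7081 + 0.2877 = 2.9957.
Note: since some zeros are outside |z| ≤ r, the simplified n·log(r) form does NOT apply — only the inside zeros contribute.

I(r) ≈ 2.9957.


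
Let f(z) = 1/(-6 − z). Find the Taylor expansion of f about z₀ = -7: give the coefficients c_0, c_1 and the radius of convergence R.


Let w = z − z₀, so z = z₀ + w.
Then -6 − z = -6 − (z₀ + w) = (-6 − z₀) − w = 1 − w.
f(z) = 1/(1 − w) = (1/(1)) · 1/(1 − w/(1)) = Σ_{n≥0} w^n / (1)^(n+1).
So c_n = 1/(1)^(n+1):
  c_0 = 1/(1)^1 = 1.
  c_1 = 1/(1)^2 = 1.
The series is valid for |w/d| < 1, i.e. |z − z₀| < |d|.
Radius of convergence: R = |-6 − z₀| = |1| = 1 (distance from z₀ to the singularity z = -6).

c_0 = 1, c_1 = 1; R = 1.


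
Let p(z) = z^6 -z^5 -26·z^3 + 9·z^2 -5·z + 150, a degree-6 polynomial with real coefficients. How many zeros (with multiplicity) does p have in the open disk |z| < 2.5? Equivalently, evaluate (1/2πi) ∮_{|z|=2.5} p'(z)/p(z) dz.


The zeros of p are: (-1 + 2i), (-1 - 2i), (-1 + 2i), (-1 - 2i), 2, 3.
Their magnitudes are: 2.236, 2.236, 2.236, 2.236, 2, 3.
Zeros with |z| < R = 2.5: (-1 + 2i), (-1 - 2i), (-1 + 2i), (-1 - 2i), 2.
Count = 5.
By the argument principle, (1/2πi) ∮_{|z|=R} p'(z)/p(z) dz equals exactly this count.

Number of zeros inside |z| < 2.5: 5.


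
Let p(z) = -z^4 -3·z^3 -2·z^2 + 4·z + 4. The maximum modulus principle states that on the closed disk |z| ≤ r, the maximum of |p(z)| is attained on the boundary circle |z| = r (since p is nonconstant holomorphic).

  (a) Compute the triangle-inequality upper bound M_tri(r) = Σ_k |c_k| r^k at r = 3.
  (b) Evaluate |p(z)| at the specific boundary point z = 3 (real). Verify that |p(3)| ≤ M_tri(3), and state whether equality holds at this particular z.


Coefficients: c_0 = 4, c_1 = 4, c_2 = -2, c_3 = -3, c_4 = -1. Radius r = 3.
Part (a). Triangle bound: M_tri(r) = Σ_k |c_k| r^k
  = |4|·3^0 + |4|·3^1 + |-2|·3^2 + |-3|·3^3 + |-1|·3^4
  = 4 + 12 + 18 + 81 + 81 = 196.
This bounds M(r) := max_{|z|=r} |p(z)| from above; equality holds iff all terms c_k z^k can be made to align in phase at a single z on |z|=r.
Part (b). At z = 3 (real, on the circle |z| = r):
  p(3) = (4)·3^0 + (4)·3^1 + (-2)·3^2 + (-3)·3^3 + (-1)·3^4 = -164.
  |p(3)| = 164.
Check: |p(3)| = 164 ≤ 196 = M_tri(3). ✓ Equality does not hold at z = 3 (the coefficients have mixed signs, so the terms do not all align in phase there).

M_tri(3) = 196; |p(3)| = 164; equality at z=3: no.


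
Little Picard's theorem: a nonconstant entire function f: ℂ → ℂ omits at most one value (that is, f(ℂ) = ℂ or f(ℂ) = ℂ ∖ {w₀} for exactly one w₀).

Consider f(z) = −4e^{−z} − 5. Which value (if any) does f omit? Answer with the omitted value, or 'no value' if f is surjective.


Little Picard bounds the complement of f(ℂ) to at most one point.
e^{−z} is never zero on ℂ, so -4·e^{−z} takes every value in ℂ ∖ {0}. Adding -5 shifts the range to ℂ ∖ {-5}. Thus f omits exactly the value -5.

Omitted value: -5.


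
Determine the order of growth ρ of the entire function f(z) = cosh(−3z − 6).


cosh(w) is a linear combination of e^{iw} and e^{−iw} (or e^w, e^{−w} in the hyperbolic case), so |cosh(w)| ≤ e^{|w|}. With w = −3z − 6, |w| ≤ 3|z| + 6 = 3r + 6 on |z| = r, giving M(r) ≤ e^{3r + 6}, so ρ ≤ 1. On a suitable ray (z = it for sin/cos; z = t for sinh/cosh, t real → ∞), |cosh(−3z − 6)| grows like e^{3|t|}/2, so ρ ≥ 1. Hence ρ = 1.
Therefore ρ = 1.

Order ρ = 1.


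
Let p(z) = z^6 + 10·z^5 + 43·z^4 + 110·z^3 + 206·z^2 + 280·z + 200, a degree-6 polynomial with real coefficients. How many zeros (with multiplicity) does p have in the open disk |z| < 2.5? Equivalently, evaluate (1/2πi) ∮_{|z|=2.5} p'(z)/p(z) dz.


The zeros of p are: (-2 + 1i), (-2 - 1i), (0 + 2i), (0 - 2i), (-3 + 1i), (-3 - 1i).
Their magnitudes are: 2.236, 2.236, 2, 2, 3.162, 3.162.
Zeros with |z| < R = 2.5: (-2 + 1i), (-2 - 1i), (0 + 2i), (0 - 2i).
Count = 4.
By the argument principle, (1/2πi) ∮_{|z|=R} p'(z)/p(z) dz equals exactly this count.

Number of zeros inside |z| < 2.5: 4.


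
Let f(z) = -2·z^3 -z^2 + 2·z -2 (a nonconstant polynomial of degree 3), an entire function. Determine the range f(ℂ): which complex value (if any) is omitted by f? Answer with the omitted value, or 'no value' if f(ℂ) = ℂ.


Little Picard bounds the complement of f(ℂ) to at most one point.
For every w ∈ ℂ, the equation p(z) − w = 0 is a nonconstant polynomial in z and hence has at least one root by the fundamental theorem of algebra. So p is surjective onto ℂ, omitting no value.

Omitted value: no value.


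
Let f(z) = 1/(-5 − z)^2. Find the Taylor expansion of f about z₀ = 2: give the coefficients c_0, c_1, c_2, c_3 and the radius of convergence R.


Let w = z − z₀, so z = z₀ + w.
Then -5 − z = -5 − (z₀ + w) = (-5 − z₀) − w = -7 − w.
f(z) = 1/(-7 − w)^2 = (1/(-7)^2) · (1 − w/(-7))^{−2}.
By the binomial series (1−u)^{−2} = Σ_{n≥0} C(n+1, 1) u^n for |u|<1, with u = w/(-7):
  c_n = C(n+1, 1) / (-7)^(n+2).
  c_0 = 1/(-7)^2 = 1/49.
  c_1 = 2/(-7)^3 = -2/343.
  c_2 = 3/(-7)^4 = 3/2401.
  c_3 = 4/(-7)^5 = -4/16807.
The series is valid for |w/d| < 1, i.e. |z − z₀| < |d|.
Radius of convergence: R = |-5 − z₀| = |-7| = 7 (distance from z₀ to the singularity z = -5).

c_0 = 1/49, c_1 = -2/343, c_2 = 3/2401, c_3 = -4/16807; R = 7.


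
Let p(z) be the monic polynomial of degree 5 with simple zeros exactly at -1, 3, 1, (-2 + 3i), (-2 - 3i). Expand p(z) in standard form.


The polynomial is p(z) = ∏_{α ∈ S} (z − α), where S = {-1, 3, 1, (-2 + 3i), (-2 - 3i)}.
Expanding the product yields: p(z) = z^5 + z^4 -40·z^2 -z + 39.
Note conjugate pairs combine to real quadratics: (z − (-2+3i))(z − (-2−3i)) = z² + 4z + 13.
The resulting polynomial has degree 5 and real coefficients as required.

p(z) = z^5 + z^4 -40·z^2 -z + 39.


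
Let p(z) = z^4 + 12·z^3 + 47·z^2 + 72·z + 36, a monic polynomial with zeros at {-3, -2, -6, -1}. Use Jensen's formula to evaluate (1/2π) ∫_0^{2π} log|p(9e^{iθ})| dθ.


Zeros: -6, -3, -2, -1; r = 9.
Inside |z| < r: -6, -3, -2, -1. Outside (|z| ≥ r): ∅.
p(0) = 36, so log|p(0)| = log(36) = 3.5835.
Apply Jensen: I(r) = log|p(0)| + Σ_k log(r/|z_k|), summed over zeros inside |z| < r.
  log(r/|z_k|) for z_k = -3: log(9/3) = 1.0986
  log(r/|z_k|) for z_k = -2: log(9/2) = 1.5041
  log(r/|z_k|) for z_k = -6: log(9/6) = 0.4055
  log(r/|z_k|) for z_k = -1: log(9/1) = 2.1972
Sum over inside zeros: 5.2054.
I(r) = log|p(0)| + (inside sum) = 3.5835 + 5.2054 = 8.7889.
Closed form (all zeros inside, monic): I(r) = n·log(r) = 4·log(9) = 8.7889. ✓

I(r) ≈ 8.7889.


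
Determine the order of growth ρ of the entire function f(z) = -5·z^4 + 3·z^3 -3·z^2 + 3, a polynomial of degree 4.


|f(z)| ≤ Σ|c_k|·r^k = O(r^4) as r → ∞. Polynomial growth is O(e^{r^ε}) for every ε > 0 (since r^4/e^{r^ε} → 0), so ρ ≤ ε for all ε > 0, i.e. ρ = 0. Every nonconstant polynomial has order 0.
Therefore ρ = 0.

Order ρ = 0.


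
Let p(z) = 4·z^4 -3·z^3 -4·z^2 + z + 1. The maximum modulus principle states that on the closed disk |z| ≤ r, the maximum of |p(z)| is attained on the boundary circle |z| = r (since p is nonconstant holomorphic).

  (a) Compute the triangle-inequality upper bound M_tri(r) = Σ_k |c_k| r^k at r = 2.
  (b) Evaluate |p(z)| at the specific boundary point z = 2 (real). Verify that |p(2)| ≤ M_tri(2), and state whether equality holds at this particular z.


Coefficients: c_0 = 1, c_1 = 1, c_2 = -4, c_3 = -3, c_4 = 4. Radius r = 2.
Part (a). Triangle bound: M_tri(r) = Σ_k |c_k| r^k
  = |1|·2^0 + |1|·2^1 + |-4|·2^2 + |-3|·2^3 + |4|·2^4
  = 1 + 2 + 16 + 24 + 64 = 107.
This bounds M(r) := max_{|z|=r} |p(z)| from above; equality holds iff all terms c_k z^k can be made to align in phase at a single z on |z|=r.
Part (b). At z = 2 (real, on the circle |z| = r):
  p(2) = (1)·2^0 + (1)·2^1 + (-4)·2^2 + (-3)·2^3 + (4)·2^4 = 27.
  |p(2)| = 27.
Check: |p(2)| = 27 ≤ 107 = M_tri(2). ✓ Equality does not hold at z = 2 (the coefficients have mixed signs, so the terms do not all align in phase there).

M_tri(2) = 107; |p(2)| = 27; equality at z=2: no.
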